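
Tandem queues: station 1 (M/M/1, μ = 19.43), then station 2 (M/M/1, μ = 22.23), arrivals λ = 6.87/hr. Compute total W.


Each node sees arrival rate λ = 6.87/hr (tandem ⇒ throughput preserved).
W₁ = 1/(μ₁−λ) = 1/(19.43−6.87) = 0.07962 hr
W₂ = 1/(μ₂−λ) = 1/(22.23−6.87) = 0.06510 hr
W_total = W₁ + W₂ = 0.07962 + 0.06510 = 0.14472 hr

Final: 0.14472 hr


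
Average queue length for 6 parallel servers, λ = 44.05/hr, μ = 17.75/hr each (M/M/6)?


a = λ/μ = 2.4817; ρ = a/6 = 0.4136
P₀ = 0.083149
Lq = P₀·a^c·ρ / (c!·(1−ρ)²) = 0.083149·233.60672·0.4136/(720·0.34385)
= 0.03245

Final: 0.03245


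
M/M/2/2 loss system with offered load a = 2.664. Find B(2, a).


B(c,a) = (a^c/c!) / Σ_{k=0}^{c} a^k/k!
a^2/2! = 3.548448
Σ terms (k=0..2): 1.00000 + 2.66400 + 3.54845 = 7.212448
B = 3.548448/7.212448 = 0.491989

Final: 0.491989


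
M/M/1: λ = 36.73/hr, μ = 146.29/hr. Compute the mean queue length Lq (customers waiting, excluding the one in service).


ρ = 36.73/146.29 = 0.2511
Lq = ρ²/(1−ρ) = 0.06304/0.7489 = 0.08417

Final: 0.08417


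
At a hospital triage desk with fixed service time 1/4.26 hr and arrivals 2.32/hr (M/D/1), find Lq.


ρ = 2.32/4.26 = 0.5446
M/D/1: Lq = ρ²/(2(1−ρ)) = 0.2966/(2·0.4554) = 0.32564

Final: 0.32564


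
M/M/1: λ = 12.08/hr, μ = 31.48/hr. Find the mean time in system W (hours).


W = 1/(μ−λ) = 1/(31.48 − 12.08) = 1/19.40 = 0.05155 hr

Final: 0.05155 hr


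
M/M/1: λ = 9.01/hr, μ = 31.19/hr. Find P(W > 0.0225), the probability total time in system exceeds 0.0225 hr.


W ~ Exponential(μ−λ) for M/M/1.
μ − λ = 31.19 − 9.01 = 22.1800
P(W > t) = e^{−(μ−λ)t} = e^{−0.4990} = 0.607107

Final: 0.607107


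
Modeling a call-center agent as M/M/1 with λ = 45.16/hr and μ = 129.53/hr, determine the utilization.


ρ = λ/μ = 45.16/129.53 = 0.3486

Final: 0.3486


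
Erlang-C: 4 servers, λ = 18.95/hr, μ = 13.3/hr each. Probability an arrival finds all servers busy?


a = λ/μ = 1.4248; ρ = a/4 = 0.3562
P₀ = 0.238739 (from M/M/c formula)
C(c,a) = [a^c/(c!(1−ρ))]·P₀ = [4.12126/(24·0.6438)]·0.238739
= 0.26673·0.238739 = 0.063679

Final: 0.063679


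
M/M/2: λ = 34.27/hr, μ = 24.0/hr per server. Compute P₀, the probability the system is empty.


a = λ/μ = 34.27/24.0 = 1.4279; ρ = a/c = 0.7140
Σ_{k=0}^{1} a^k/k! (terms k=0..1) = 1.00000 + 1.42792 = 2.42792
Tail: a^2/(2!(1−ρ)) = 2.03895/(2·0.2860) = 3.56407
P₀ = 1/(2.42792 + 3.56407) = 1/5.99199 = 0.166890

Final: 0.166890


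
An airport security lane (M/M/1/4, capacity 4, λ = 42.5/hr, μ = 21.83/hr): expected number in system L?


ρ = 42.5/21.83 = 1.9469
L = ρ[1 − (K+1)ρ^K + Kρ^(K+1)] / [(1−ρ)(1−ρ^(K+1))]
Numerator: 1.9469·(1 − 5·14.366163 + 4·27.968938) = 79.908835
Denominator: (-0.9469)·(-26.968938) = 25.535865
L = 79.908835/25.535865 = 3.1293

Final: 3.1293


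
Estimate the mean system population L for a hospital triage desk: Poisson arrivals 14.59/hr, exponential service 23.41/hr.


ρ = λ/μ = 14.59/23.41 = 0.6232
L = ρ/(1−ρ) = 0.6232/(1 − 0.6232) = 0.6232/0.3768 = 1.6542

Final: 1.6542


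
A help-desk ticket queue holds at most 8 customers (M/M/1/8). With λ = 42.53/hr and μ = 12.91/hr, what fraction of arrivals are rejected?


ρ = λ/μ = 42.53/12.91 = 3.2943
P_K = (1−ρ)ρ^K/(1−ρ^(K+1)) = (-2.2943·13872.448576)/(1 − 45700.638104)
= -31828.189528/-45699.638104 = 0.696465

Final: 0.696465


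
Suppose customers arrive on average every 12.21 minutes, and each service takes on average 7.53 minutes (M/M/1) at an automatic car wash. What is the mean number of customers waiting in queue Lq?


λ = 60/12.21 = 4.9140 /hr
μ = 60/7.53 = 7.9681 /hr
ρ = λ/μ = 4.9140/7.9681 = 0.6167
Lq = ρ²/(1−ρ) = 0.3803/0.3833 = 0.9923

Final: 0.9923


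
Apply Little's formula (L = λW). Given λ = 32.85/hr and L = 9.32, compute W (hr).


W = L/λ = 9.32/32.85 = 0.2837 hr

Final: 0.2837 hr


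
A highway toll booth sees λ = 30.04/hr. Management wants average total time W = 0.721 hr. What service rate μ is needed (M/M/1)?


W = 1/(μ−λ) ⇒ μ − λ = 1/W = 1/0.721 = 1.3870
μ = λ + 1/W = 30.04 + 1.3870 = 31.4270 per hr

Final: 31.4270 /hr


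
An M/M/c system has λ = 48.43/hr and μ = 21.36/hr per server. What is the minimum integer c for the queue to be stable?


Stability requires cμ > λ ⇔ c > λ/μ.
λ/μ = 48.43/21.36 = 2.2673
Minimum integer c = ⌊2.2673⌋ + 1 = 3
Check: 3·21.36 = 64.08 > 48.43, while 2·21.36 = 42.72 ≤ 48.43

Final: 3 servers


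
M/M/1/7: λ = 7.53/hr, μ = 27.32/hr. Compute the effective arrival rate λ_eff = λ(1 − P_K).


ρ = 0.2756; P_K = (1−ρ)ρ^7/(1−ρ^8) = 0.00008753
λ_eff = λ(1 − P_K) = 7.53·(1 − 0.00008753) = 7.53·0.999912 = 7.5293 /hr

Final: 7.5293 /hr


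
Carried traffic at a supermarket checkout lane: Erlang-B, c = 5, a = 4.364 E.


B(5,4.364) = 0.231240 (Erlang-B)
Carried load = a(1 − B) = 4.364·(1 − 0.231240) = 4.364·0.768760 = 3.3549 E

Final: 3.3549 Erlangs


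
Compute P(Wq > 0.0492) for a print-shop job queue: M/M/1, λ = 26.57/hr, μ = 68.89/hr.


ρ = 26.57/68.89 = 0.3857
P(Wq > t) = ρ·e^{−(μ−λ)t} = 0.3857·e^{−2.0821}
= 0.3857·0.124663 = 0.048081

Final: 0.048081


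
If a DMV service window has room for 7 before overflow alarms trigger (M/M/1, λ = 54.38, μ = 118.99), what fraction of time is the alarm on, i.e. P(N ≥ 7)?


ρ = 54.38/118.99 = 0.4570
P(N ≥ n) = ρ^n = 0.4570^7 = 0.004164

Final: 0.004164


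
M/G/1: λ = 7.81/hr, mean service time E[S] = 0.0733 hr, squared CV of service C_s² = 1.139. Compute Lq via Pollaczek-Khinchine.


ρ = λ·E[S] = 7.81·0.0733 = 0.5725
Lq = ρ²(1+C_s²)/(2(1−ρ)) = 0.3277·(1+1.139)/(2·0.4275)
= 0.3277·2.1390/0.8551 = 0.81984

Final: 0.81984


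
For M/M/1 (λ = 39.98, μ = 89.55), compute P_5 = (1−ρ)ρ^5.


ρ = 39.98/89.55 = 0.4465
P_n = (1−ρ)·ρ^n = (1 − 0.4465)·0.4465^5 = 0.5535·0.017737 = 0.009818

Final: 0.009818


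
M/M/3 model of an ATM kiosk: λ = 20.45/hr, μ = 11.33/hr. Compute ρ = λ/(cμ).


ρ = λ/(cμ) = 20.45/(3·11.33) = 20.45/33.99 = 0.6016

Final: 0.6016


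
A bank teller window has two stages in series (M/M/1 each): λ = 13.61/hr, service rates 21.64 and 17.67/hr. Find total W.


Each node sees arrival rate λ = 13.61/hr (tandem ⇒ throughput preserved).
W₁ = 1/(μ₁−λ) = 1/(21.64−13.61) = 0.12453 hr
W₂ = 1/(μ₂−λ) = 1/(17.67−13.61) = 0.24631 hr
W_total = W₁ + W₂ = 0.12453 + 0.24631 = 0.37084 hr

Final: 0.37084 hr


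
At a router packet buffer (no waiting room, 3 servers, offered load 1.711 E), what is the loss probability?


B(c,a) = (a^c/c!) / Σ_{k=0}^{c} a^k/k!
a^3/3! = 0.834831
Σ terms (k=0..3): 1.00000 + 1.71100 + 1.46376 + 0.83483 = 5.009592
B = 0.834831/5.009592 = 0.166647

Final: 0.166647


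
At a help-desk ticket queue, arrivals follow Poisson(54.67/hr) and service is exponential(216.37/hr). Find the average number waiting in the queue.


ρ = 54.67/216.37 = 0.2527
Lq = ρ²/(1−ρ) = 0.06384/0.7473 = 0.08543

Final: 0.08543


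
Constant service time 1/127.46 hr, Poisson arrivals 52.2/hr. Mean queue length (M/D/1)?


ρ = 52.2/127.46 = 0.4095
M/D/1: Lq = ρ²/(2(1−ρ)) = 0.1677/(2·0.5905) = 0.14203

Final: 0.14203


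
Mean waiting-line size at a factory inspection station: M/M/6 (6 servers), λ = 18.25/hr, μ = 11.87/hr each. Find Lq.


a = λ/μ = 1.5375; ρ = a/6 = 0.2562
P₀ = 0.214857
Lq = P₀·a^c·ρ / (c!·(1−ρ)²) = 0.214857·13.20909·0.2562/(720·0.55317)
= 0.001826

Final: 0.001826


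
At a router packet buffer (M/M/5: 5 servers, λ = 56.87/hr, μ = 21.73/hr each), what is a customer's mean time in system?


a = 2.6171; ρ = 0.5234; P₀ = 0.070767
Lq = P₀·a^c·ρ/(c!(1−ρ)²) = 0.16686
Wq = Lq/λ = 0.16686/56.87 = 0.002934 hr
W = Wq + 1/μ = 0.002934 + 0.04602 = 0.04895 hr

Final: 0.04895 hr


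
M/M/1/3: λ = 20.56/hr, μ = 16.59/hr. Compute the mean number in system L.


ρ = 20.56/16.59 = 1.2393
L = ρ[1 − (K+1)ρ^K + Kρ^(K+1)] / [(1−ρ)(1−ρ^(K+1))]
Numerator: 1.2393·(1 − 4·1.903400 + 3·2.358886) = 0.573865
Denominator: (-0.2393)·(-1.358886) = 0.325182
L = 0.573865/0.325182 = 1.7647

Final: 1.7647


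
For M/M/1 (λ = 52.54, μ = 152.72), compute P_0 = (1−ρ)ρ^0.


ρ = 52.54/152.72 = 0.3440
P_n = (1−ρ)·ρ^n = (1 − 0.3440)·0.3440^0 = 0.6560·1.000000 = 0.655972

Final: 0.655972


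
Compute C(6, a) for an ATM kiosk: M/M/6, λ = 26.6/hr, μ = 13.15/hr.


a = λ/μ = 2.0228; ρ = a/6 = 0.3371
P₀ = 0.132073 (from M/M/c formula)
C(c,a) = [a^c/(c!(1−ρ))]·P₀ = [68.50706/(720·0.6629)]·0.132073
= 0.14354·0.132073 = 0.018958

Final: 0.018958


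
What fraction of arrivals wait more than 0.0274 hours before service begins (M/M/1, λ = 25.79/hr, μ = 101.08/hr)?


ρ = 25.79/101.08 = 0.2551
P(Wq > t) = ρ·e^{−(μ−λ)t} = 0.2551·e^{−2.0629}
= 0.2551·0.127079 = 0.032424

Final: 0.032424


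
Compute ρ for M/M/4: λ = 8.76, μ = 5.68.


ρ = λ/(cμ) = 8.76/(4·5.68) = 8.76/22.72 = 0.3856

Final: 0.3856


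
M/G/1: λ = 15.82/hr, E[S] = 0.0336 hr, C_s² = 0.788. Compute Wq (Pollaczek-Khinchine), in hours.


ρ = λ·E[S] = 15.82·0.0336 = 0.5316
E[S²] = E[S]²(1+C_s²) = 0.0336²·(1+0.788) = 0.002019
Wq = λ·E[S²]/(2(1−ρ)) = 15.82·0.002019/(2·0.4684) = 0.03408 hr

Final: 0.03408 hr


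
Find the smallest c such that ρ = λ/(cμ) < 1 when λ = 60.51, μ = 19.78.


Stability requires cμ > λ ⇔ c > λ/μ.
λ/μ = 60.51/19.78 = 3.0592
Minimum integer c = ⌊3.0592⌋ + 1 = 4
Check: 4·19.78 = 79.12 > 60.51, while 3·19.78 = 59.34 ≤ 60.51

Final: 4 servers


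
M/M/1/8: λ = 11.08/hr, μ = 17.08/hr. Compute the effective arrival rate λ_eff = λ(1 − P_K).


ρ = 0.6487; P_K = (1−ρ)ρ^8/(1−ρ^9) = 0.011246
λ_eff = λ(1 − P_K) = 11.08·(1 − 0.011246) = 11.08·0.988754 = 10.9554 /hr

Final: 10.9554 /hr


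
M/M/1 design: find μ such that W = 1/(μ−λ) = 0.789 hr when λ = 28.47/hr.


W = 1/(μ−λ) ⇒ μ − λ = 1/W = 1/0.789 = 1.2674
μ = λ + 1/W = 28.47 + 1.2674 = 29.7374 per hr

Final: 29.7374 /hr


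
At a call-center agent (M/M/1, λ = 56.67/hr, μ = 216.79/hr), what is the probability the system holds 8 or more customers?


ρ = 56.67/216.79 = 0.2614
P(N ≥ n) = ρ^n = 0.2614^8 = 0.00002180

Final: 0.00002180


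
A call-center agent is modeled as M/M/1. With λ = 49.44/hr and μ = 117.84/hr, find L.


ρ = λ/μ = 49.44/117.84 = 0.4196
L = ρ/(1−ρ) = 0.4196/(1 − 0.4196) = 0.4196/0.5804 = 0.7228

Final: 0.7228


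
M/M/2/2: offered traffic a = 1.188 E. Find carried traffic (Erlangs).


B(2,1.188) = 0.243867 (Erlang-B)
Carried load = a(1 − B) = 1.188·(1 − 0.243867) = 1.188·0.756133 = 0.8983 E

Final: 0.8983 Erlangs


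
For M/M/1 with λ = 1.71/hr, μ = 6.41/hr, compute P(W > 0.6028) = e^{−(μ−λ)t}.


W ~ Exponential(μ−λ) for M/M/1.
μ − λ = 6.41 − 1.71 = 4.7000
P(W > t) = e^{−(μ−λ)t} = e^{−2.8332} = 0.058827

Final: 0.058827


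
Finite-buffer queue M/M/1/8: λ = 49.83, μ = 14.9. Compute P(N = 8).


ρ = λ/μ = 49.83/14.9 = 3.3443
P_K = (1−ρ)ρ^K/(1−ρ^(K+1)) = (-2.3443·15647.211399)/(1 − 52328.895572)
= -36681.684173/-52327.895572 = 0.700997

Final: 0.700997


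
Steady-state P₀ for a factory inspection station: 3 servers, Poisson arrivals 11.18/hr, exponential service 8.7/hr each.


a = λ/μ = 11.18/8.7 = 1.2851; ρ = a/c = 0.4284
Σ_{k=0}^{2} a^k/k! (terms k=0..2) = 1.00000 + 1.28506 + 0.82569 = 3.11074
Tail: a^3/(3!(1−ρ)) = 2.12211/(6·0.5716) = 0.61871
P₀ = 1/(3.11074 + 0.61871) = 1/3.72946 = 0.268136

Final: 0.268136


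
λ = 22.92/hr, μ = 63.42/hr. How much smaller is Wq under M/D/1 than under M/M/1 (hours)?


ρ = 22.92/63.42 = 0.3614
Wq(M/M/1) = ρ/(μ−λ) = 0.3614/40.50 = 0.008923 hr
Wq(M/D/1) = ρ/(2(μ−λ)) = 0.004462 hr
Savings = 0.008923 − 0.004462 = 0.004462 hr

Final: 0.004462 hr


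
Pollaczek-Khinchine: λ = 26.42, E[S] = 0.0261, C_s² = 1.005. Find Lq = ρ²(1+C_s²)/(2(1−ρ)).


ρ = λ·E[S] = 26.42·0.0261 = 0.6896
Lq = ρ²(1+C_s²)/(2(1−ρ)) = 0.4755·(1+1.005)/(2·0.3104)
= 0.4755·2.0050/0.6209 = 1.53552

Final: 1.53552


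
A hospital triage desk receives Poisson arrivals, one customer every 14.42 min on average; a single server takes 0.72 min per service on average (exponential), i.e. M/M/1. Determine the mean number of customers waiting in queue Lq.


λ = 60/14.42 = 4.1609 /hr
μ = 60/0.72 = 83.3333 /hr
ρ = λ/μ = 4.1609/83.3333 = 0.04993
Lq = ρ²/(1−ρ) = 0.002493/0.9501 = 0.002624

Final: 0.002624


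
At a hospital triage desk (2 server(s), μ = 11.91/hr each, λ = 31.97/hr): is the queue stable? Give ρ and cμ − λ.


Total capacity cμ = 2·11.91 = 23.82/hr
ρ = λ/(cμ) = 31.97/23.82 = 1.3421
Stable ⇔ ρ < 1: NO
Spare capacity = cμ − λ = 23.82 − 31.97 = -8.15/hr

Final: ρ = 1.3421; unstable; margin = -8.15/hr


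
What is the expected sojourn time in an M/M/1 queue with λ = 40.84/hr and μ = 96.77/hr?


W = 1/(μ−λ) = 1/(96.77 − 40.84) = 1/55.93 = 0.01788 hr

Final: 0.01788 hr


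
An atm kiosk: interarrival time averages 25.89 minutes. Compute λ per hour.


λ = 1/(interarrival time) in consistent units.
1 hour = 60 min, so λ = 60/25.89 = 2.3175 per hour

Final: 2.3175 /hr


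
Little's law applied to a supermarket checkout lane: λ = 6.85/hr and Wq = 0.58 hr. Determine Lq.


Lq = λWq = 6.85·0.58 = 3.9730

Final: 3.9730


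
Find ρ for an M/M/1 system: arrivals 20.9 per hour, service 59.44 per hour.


ρ = λ/μ = 20.9/59.44 = 0.3516

Final: 0.3516


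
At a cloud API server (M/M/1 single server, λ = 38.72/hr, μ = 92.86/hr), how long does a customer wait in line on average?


ρ = 38.72/92.86 = 0.4170
Wq = ρ/(μ−λ) = 0.4170/(92.86 − 38.72) = 0.4170/54.14 = 0.007702 hr

Final: 0.007702 hr


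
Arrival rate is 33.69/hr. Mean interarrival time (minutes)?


Mean interarrival time = 1/λ = 1/33.69 hour = 0.02968 hour
In minutes: 0.02968 × 60 = 1.7809 min

Final: 1.7809 min


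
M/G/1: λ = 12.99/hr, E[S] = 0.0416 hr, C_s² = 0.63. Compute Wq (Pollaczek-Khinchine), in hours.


ρ = λ·E[S] = 12.99·0.0416 = 0.5404
E[S²] = E[S]²(1+C_s²) = 0.0416²·(1+0.63) = 0.002821
Wq = λ·E[S²]/(2(1−ρ)) = 12.99·0.002821/(2·0.4596) = 0.03986 hr

Final: 0.03986 hr


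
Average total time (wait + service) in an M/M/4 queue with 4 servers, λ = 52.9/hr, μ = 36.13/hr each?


a = 1.4642; ρ = 0.3660; P₀ = 0.229294
Lq = P₀·a^c·ρ/(c!(1−ρ)²) = 0.03999
Wq = Lq/λ = 0.03999/52.9 = 0.0007559 hr
W = Wq + 1/μ = 0.0007559 + 0.02768 = 0.02843 hr

Final: 0.02843 hr


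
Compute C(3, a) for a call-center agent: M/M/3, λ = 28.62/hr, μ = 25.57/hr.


a = λ/μ = 1.1193; ρ = a/3 = 0.3731
P₀ = 0.320671 (from M/M/c formula)
C(c,a) = [a^c/(c!(1−ρ))]·P₀ = [1.40222/(6·0.6269)]·0.320671
= 0.37279·0.320671 = 0.119542

Final: 0.119542


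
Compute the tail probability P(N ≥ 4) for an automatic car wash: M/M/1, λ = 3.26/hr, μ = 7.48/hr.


ρ = 3.26/7.48 = 0.4358
P(N ≥ n) = ρ^n = 0.4358^4 = 0.036080

Final: 0.036080


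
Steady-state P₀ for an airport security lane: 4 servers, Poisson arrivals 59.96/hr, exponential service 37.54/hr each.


a = λ/μ = 59.96/37.54 = 1.5972; ρ = a/c = 0.3993
Σ_{k=0}^{3} a^k/k! (terms k=0..3) = 1.00000 + 1.59723 + 1.27557 + 0.67913 = 4.55193
Tail: a^4/(4!(1−ρ)) = 6.50833/(24·0.6007) = 0.45145
P₀ = 1/(4.55193 + 0.45145) = 1/5.00337 = 0.199865

Final: 0.199865


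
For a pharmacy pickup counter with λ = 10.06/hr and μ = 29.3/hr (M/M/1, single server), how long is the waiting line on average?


ρ = 10.06/29.3 = 0.3433
Lq = ρ²/(1−ρ) = 0.1179/0.6567 = 0.1795

Final: 0.1795


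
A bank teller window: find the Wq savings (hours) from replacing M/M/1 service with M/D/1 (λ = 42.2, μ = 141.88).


ρ = 42.2/141.88 = 0.2974
Wq(M/M/1) = ρ/(μ−λ) = 0.2974/99.68 = 0.002984 hr
Wq(M/D/1) = ρ/(2(μ−λ)) = 0.001492 hr
Savings = 0.002984 − 0.001492 = 0.001492 hr

Final: 0.001492 hr


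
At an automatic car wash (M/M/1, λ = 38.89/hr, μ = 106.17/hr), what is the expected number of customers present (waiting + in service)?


ρ = λ/μ = 38.89/106.17 = 0.3663
L = ρ/(1−ρ) = 0.3663/(1 − 0.3663) = 0.3663/0.6337 = 0.5780

Final: 0.5780


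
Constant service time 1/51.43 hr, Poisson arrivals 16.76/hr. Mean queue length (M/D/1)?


ρ = 16.76/51.43 = 0.3259
M/D/1: Lq = ρ²/(2(1−ρ)) = 0.1062/(2·0.6741) = 0.07877

Final: 0.07877


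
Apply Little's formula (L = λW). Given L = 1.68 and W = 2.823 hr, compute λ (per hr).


λ = L/W = 1.68/2.823 = 0.5951 /hr

Final: 0.5951 /hr


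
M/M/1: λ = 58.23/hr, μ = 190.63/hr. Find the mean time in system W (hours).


W = 1/(μ−λ) = 1/(190.63 − 58.23) = 1/132.40 = 0.007553 hr

Final: 0.007553 hr


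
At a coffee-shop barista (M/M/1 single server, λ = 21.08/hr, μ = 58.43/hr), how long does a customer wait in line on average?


ρ = 21.08/58.43 = 0.3608
Wq = ρ/(μ−λ) = 0.3608/(58.43 − 21.08) = 0.3608/37.35 = 0.009659 hr

Final: 0.009659 hr


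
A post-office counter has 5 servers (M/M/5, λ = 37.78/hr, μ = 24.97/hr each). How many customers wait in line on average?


a = λ/μ = 1.5130; ρ = a/5 = 0.3026
P₀ = 0.219877
Lq = P₀·a^c·ρ / (c!·(1−ρ)²) = 0.219877·7.92898·0.3026/(120·0.48636)
= 0.009039

Final: 0.009039


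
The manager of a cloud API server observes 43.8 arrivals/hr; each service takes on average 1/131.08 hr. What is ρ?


ρ = λ/μ = 43.8/131.08 = 0.3341

Final: 0.3341


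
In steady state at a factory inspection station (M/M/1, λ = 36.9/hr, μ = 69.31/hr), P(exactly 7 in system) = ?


ρ = 36.9/69.31 = 0.5324
P_n = (1−ρ)·ρ^n = (1 − 0.5324)·0.5324^7 = 0.4676·0.012123 = 0.005669

Final: 0.005669


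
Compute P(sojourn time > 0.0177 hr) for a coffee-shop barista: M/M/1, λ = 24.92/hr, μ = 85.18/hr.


W ~ Exponential(μ−λ) for M/M/1.
μ − λ = 85.18 − 24.92 = 60.2600
P(W > t) = e^{−(μ−λ)t} = e^{−1.0666} = 0.344176

Final: 0.344176


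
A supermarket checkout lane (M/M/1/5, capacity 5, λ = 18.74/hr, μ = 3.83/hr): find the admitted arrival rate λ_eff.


ρ = 4.8930; P_K = (1−ρ)ρ^5/(1−ρ^6) = 0.795682
λ_eff = λ(1 − P_K) = 18.74·(1 − 0.795682) = 18.74·0.204318 = 3.8289 /hr

Final: 3.8289 /hr


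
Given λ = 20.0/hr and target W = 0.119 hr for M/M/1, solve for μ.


W = 1/(μ−λ) ⇒ μ − λ = 1/W = 1/0.119 = 8.4034
μ = λ + 1/W = 20.0 + 8.4034 = 28.4034 per hr

Final: 28.4034 /hr


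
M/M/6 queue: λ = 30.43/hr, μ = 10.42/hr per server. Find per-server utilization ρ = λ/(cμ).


ρ = λ/(cμ) = 30.43/(6·10.42) = 30.43/62.52 = 0.4867

Final: 0.4867


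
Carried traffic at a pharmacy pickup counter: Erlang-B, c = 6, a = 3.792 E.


B(6,3.792) = 0.102344 (Erlang-B)
Carried load = a(1 − B) = 3.792·(1 − 0.102344) = 3.792·0.897656 = 3.4039 E

Final: 3.4039 Erlangs


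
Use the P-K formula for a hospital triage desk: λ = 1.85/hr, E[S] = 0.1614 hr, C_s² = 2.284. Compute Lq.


ρ = λ·E[S] = 1.85·0.1614 = 0.2986
Lq = ρ²(1+C_s²)/(2(1−ρ)) = 0.08916·(1+2.284)/(2·0.7014)
= 0.08916·3.2840/1.4028 = 0.20871

Final: 0.20871


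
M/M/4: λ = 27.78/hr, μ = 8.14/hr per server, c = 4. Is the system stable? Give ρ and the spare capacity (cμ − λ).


Total capacity cμ = 4·8.14 = 32.56/hr
ρ = λ/(cμ) = 27.78/32.56 = 0.8532
Stable ⇔ ρ < 1: YES
Spare capacity = cμ − λ = 32.56 − 27.78 = 4.78/hr

Final: ρ = 0.8532; stable; margin = 4.78/hr


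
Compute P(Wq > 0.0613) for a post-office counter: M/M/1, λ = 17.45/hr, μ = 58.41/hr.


ρ = 17.45/58.41 = 0.2988
P(Wq > t) = ρ·e^{−(μ−λ)t} = 0.2988·e^{−2.5108}
= 0.2988·0.081199 = 0.024258

Final: 0.024258


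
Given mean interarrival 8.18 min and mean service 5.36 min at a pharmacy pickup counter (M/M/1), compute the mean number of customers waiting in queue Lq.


λ = 60/8.18 = 7.3350 /hr
μ = 60/5.36 = 11.1940 /hr
ρ = λ/μ = 7.3350/11.1940 = 0.6553
Lq = ρ²/(1−ρ) = 0.4294/0.3447 = 1.2455

Final: 1.2455


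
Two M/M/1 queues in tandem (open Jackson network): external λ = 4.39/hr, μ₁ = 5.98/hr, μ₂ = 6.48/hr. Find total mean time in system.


Each node sees arrival rate λ = 4.39/hr (tandem ⇒ throughput preserved).
W₁ = 1/(μ₁−λ) = 1/(5.98−4.39) = 0.62893 hr
W₂ = 1/(μ₂−λ) = 1/(6.48−4.39) = 0.47847 hr
W_total = W₁ + W₂ = 0.62893 + 0.47847 = 1.10740 hr

Final: 1.10740 hr


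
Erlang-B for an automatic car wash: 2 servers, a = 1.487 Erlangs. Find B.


B(c,a) = (a^c/c!) / Σ_{k=0}^{c} a^k/k!
a^2/2! = 1.105585
Σ terms (k=0..2): 1.00000 + 1.48700 + 1.10558 = 3.592585
B = 1.105585/3.592585 = 0.307741

Final: 0.307741


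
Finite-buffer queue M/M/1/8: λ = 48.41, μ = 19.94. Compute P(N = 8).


ρ = λ/μ = 48.41/19.94 = 2.4278
P_K = (1−ρ)ρ^K/(1−ρ^(K+1)) = (-1.4278·1206.922627)/(1 − 2930.146658)
= -1723.224031/-2929.146658 = 0.588302

Final: 0.588302


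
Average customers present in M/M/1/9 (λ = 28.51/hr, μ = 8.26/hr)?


ρ = 28.51/8.26 = 3.4516
L = ρ[1 − (K+1)ρ^K + Kρ^(K+1)] / [(1−ρ)(1−ρ^(K+1))]
Numerator: 3.4516·(1 − 10·69527.166393 + 9·239978.149377) = 5054942.702192
Denominator: (-2.4516)·(-239977.149377) = 588321.703981
L = 5054942.702192/588321.703981 = 8.5921

Final: 8.5921


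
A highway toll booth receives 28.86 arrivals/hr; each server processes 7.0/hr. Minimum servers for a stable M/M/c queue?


Stability requires cμ > λ ⇔ c > λ/μ.
λ/μ = 28.86/7.0 = 4.1229
Minimum integer c = ⌊4.1229⌋ + 1 = 5
Check: 5·7.0 = 35.00 > 28.86, while 4·7.0 = 28.00 ≤ 28.86

Final: 5 servers


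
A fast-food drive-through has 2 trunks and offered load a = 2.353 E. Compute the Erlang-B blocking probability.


B(c,a) = (a^c/c!) / Σ_{k=0}^{c} a^k/k!
a^2/2! = 2.768305
Σ terms (k=0..2): 1.00000 + 2.35300 + 2.76830 = 6.121305
B = 2.768305/6.121305 = 0.452241

Final: 0.452241


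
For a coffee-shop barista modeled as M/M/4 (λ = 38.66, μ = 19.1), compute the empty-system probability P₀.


a = λ/μ = 38.66/19.1 = 2.0241; ρ = a/c = 0.5060
Σ_{k=0}^{3} a^k/k! (terms k=0..3) = 1.00000 + 2.02408 + 2.04846 + 1.38208 = 6.45462
Tail: a^4/(4!(1−ρ)) = 16.78471/(24·0.4940) = 1.41577
P₀ = 1/(6.45462 + 1.41577) = 1/7.87040 = 0.127058

Final: 0.127058


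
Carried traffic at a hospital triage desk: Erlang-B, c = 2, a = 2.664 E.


B(2,2.664) = 0.491989 (Erlang-B)
Carried load = a(1 − B) = 2.664·(1 − 0.491989) = 2.664·0.508011 = 1.3533 E

Final: 1.3533 Erlangs


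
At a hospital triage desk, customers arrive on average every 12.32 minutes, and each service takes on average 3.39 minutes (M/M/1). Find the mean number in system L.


λ = 60/12.32 = 4.8701 /hr
μ = 60/3.39 = 17.6991 /hr
ρ = λ/μ = 4.8701/17.6991 = 0.2752
L = ρ/(1−ρ) = 0.2752/0.7248 = 0.3796

Final: 0.3796


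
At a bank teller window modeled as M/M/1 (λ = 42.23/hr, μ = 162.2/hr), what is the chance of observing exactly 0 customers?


ρ = 42.23/162.2 = 0.2604
P_n = (1−ρ)·ρ^n = (1 − 0.2604)·0.2604^0 = 0.7396·1.000000 = 0.739642

Final: 0.739642


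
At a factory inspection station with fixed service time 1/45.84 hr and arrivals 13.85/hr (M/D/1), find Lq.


ρ = 13.85/45.84 = 0.3021
M/D/1: Lq = ρ²/(2(1−ρ)) = 0.09129/(2·0.6979) = 0.06540

Final: 0.06540


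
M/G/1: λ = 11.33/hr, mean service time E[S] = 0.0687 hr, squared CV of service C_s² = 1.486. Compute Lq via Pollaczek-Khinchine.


ρ = λ·E[S] = 11.33·0.0687 = 0.7784
Lq = ρ²(1+C_s²)/(2(1−ρ)) = 0.6059·(1+1.486)/(2·0.2216)
= 0.6059·2.4860/0.4433 = 3.39796

Final: 3.39796


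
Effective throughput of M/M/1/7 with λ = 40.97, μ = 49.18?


ρ = 0.8331; P_K = (1−ρ)ρ^7/(1−ρ^8) = 0.060522
λ_eff = λ(1 − P_K) = 40.97·(1 − 0.060522) = 40.97·0.939478 = 38.4904 /hr

Final: 38.4904 /hr


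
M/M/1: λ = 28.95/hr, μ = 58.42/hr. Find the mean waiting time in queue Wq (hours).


ρ = 28.95/58.42 = 0.4955
Wq = ρ/(μ−λ) = 0.4955/(58.42 − 28.95) = 0.4955/29.47 = 0.01682 hr

Final: 0.01682 hr


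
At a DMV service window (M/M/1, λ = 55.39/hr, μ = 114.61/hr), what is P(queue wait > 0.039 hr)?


ρ = 55.39/114.61 = 0.4833
P(Wq > t) = ρ·e^{−(μ−λ)t} = 0.4833·e^{−2.3096}
= 0.4833·0.099303 = 0.047992

Final: 0.047992


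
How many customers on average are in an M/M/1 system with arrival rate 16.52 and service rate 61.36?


ρ = λ/μ = 16.52/61.36 = 0.2692
L = ρ/(1−ρ) = 0.2692/(1 − 0.2692) = 0.2692/0.7308 = 0.3684

Final: 0.3684


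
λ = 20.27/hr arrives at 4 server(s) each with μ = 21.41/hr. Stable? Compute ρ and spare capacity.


Total capacity cμ = 4·21.41 = 85.64/hr
ρ = λ/(cμ) = 20.27/85.64 = 0.2367
Stable ⇔ ρ < 1: YES
Spare capacity = cμ − λ = 85.64 − 20.27 = 65.37/hr

Final: ρ = 0.2367; stable; margin = 65.37/hr


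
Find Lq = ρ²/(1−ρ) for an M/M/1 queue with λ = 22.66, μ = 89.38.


ρ = 22.66/89.38 = 0.2535
Lq = ρ²/(1−ρ) = 0.06427/0.7465 = 0.08610

Final: 0.08610


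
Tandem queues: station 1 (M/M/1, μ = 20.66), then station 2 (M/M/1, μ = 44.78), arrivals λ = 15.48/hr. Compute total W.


Each node sees arrival rate λ = 15.48/hr (tandem ⇒ throughput preserved).
W₁ = 1/(μ₁−λ) = 1/(20.66−15.48) = 0.19305 hr
W₂ = 1/(μ₂−λ) = 1/(44.78−15.48) = 0.03413 hr
W_total = W₁ + W₂ = 0.19305 + 0.03413 = 0.22718 hr

Final: 0.22718 hr


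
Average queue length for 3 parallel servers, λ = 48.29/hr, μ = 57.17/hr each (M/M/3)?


a = λ/μ = 0.8447; ρ = a/3 = 0.2816
P₀ = 0.427128
Lq = P₀·a^c·ρ / (c!·(1−ρ)²) = 0.427128·0.60265·0.2816/(6·0.51616)
= 0.02340

Final: 0.02340


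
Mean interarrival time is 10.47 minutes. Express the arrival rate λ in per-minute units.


λ = 1/(interarrival time) in consistent units.
1 minute = 1 min, so λ = 1/10.47 = 0.09551 per minute

Final: 0.09551 /min


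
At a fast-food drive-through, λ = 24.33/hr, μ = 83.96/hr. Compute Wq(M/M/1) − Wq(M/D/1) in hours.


ρ = 24.33/83.96 = 0.2898
Wq(M/M/1) = ρ/(μ−λ) = 0.2898/59.63 = 0.004860 hr
Wq(M/D/1) = ρ/(2(μ−λ)) = 0.002430 hr
Savings = 0.004860 − 0.002430 = 0.002430 hr

Final: 0.002430 hr


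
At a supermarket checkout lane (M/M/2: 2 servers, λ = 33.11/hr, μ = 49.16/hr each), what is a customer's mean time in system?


a = 0.6735; ρ = 0.3368; P₀ = 0.496158
Lq = P₀·a^c·ρ/(c!(1−ρ)²) = 0.08615
Wq = Lq/λ = 0.08615/33.11 = 0.002602 hr
W = Wq + 1/μ = 0.002602 + 0.02034 = 0.02294 hr

Final: 0.02294 hr


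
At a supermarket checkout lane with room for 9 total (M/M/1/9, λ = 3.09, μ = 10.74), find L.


ρ = 3.09/10.74 = 0.2877
L = ρ[1 − (K+1)ρ^K + Kρ^(K+1)] / [(1−ρ)(1−ρ^(K+1))]
Numerator: 0.2877·(1 − 10·0.00001351 + 9·0.000003886) = 0.287681
Denominator: (0.7123)·(0.999996) = 0.712288
L = 0.287681/0.712288 = 0.4039

Final: 0.4039


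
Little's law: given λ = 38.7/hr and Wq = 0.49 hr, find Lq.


Lq = λWq = 38.7·0.49 = 18.9630

Final: 18.9630


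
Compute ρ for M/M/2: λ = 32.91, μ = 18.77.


ρ = λ/(cμ) = 32.91/(2·18.77) = 32.91/37.54 = 0.8767

Final: 0.8767


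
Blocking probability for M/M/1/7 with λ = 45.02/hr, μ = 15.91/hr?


ρ = λ/μ = 45.02/15.91 = 2.8297
P_K = (1−ρ)ρ^K/(1−ρ^(K+1)) = (-1.8297·1452.603804)/(1 − 4110.384868)
= -2657.781064/-4109.384868 = 0.646759

Final: 0.646759


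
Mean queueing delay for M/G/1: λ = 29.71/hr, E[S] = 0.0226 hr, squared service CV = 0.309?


ρ = λ·E[S] = 29.71·0.0226 = 0.6714
E[S²] = E[S]²(1+C_s²) = 0.0226²·(1+0.309) = 0.0006686
Wq = λ·E[S²]/(2(1−ρ)) = 29.71·0.0006686/(2·0.3286) = 0.03023 hr

Final: 0.03023 hr


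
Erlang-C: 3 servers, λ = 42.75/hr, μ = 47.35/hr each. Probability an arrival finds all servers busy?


a = λ/μ = 0.9029; ρ = a/3 = 0.3010
P₀ = 0.402271 (from M/M/c formula)
C(c,a) = [a^c/(c!(1−ρ))]·P₀ = [0.73595/(6·0.6990)]·0.402271
= 0.17546·0.402271 = 0.070584

Final: 0.070584


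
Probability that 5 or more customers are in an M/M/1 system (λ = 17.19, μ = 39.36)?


ρ = 17.19/39.36 = 0.4367
P(N ≥ n) = ρ^n = 0.4367^5 = 0.015889

Final: 0.015889


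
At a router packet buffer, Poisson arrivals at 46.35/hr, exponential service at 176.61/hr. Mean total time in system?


W = 1/(μ−λ) = 1/(176.61 − 46.35) = 1/130.26 = 0.007677 hr

Final: 0.007677 hr


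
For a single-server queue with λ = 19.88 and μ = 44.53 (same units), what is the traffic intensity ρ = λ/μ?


ρ = λ/μ = 19.88/44.53 = 0.4464

Final: 0.4464


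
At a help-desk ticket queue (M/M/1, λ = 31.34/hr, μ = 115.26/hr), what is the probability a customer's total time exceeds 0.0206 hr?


W ~ Exponential(μ−λ) for M/M/1.
μ − λ = 115.26 − 31.34 = 83.9200
P(W > t) = e^{−(μ−λ)t} = e^{−1.7288} = 0.177506

Final: 0.177506


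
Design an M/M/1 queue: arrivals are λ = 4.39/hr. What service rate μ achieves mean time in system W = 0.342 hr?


W = 1/(μ−λ) ⇒ μ − λ = 1/W = 1/0.342 = 2.9240
μ = λ + 1/W = 4.39 + 2.9240 = 7.3140 per hr

Final: 7.3140 /hr


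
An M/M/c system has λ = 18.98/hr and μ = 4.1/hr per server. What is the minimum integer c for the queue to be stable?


Stability requires cμ > λ ⇔ c > λ/μ.
λ/μ = 18.98/4.1 = 4.6293
Minimum integer c = ⌊4.6293⌋ + 1 = 5
Check: 5·4.1 = 20.50 > 18.98, while 4·4.1 = 16.40 ≤ 18.98

Final: 5 servers


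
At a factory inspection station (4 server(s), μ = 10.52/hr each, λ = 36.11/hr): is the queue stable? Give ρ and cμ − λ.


Total capacity cμ = 4·10.52 = 42.08/hr
ρ = λ/(cμ) = 36.11/42.08 = 0.8581
Stable ⇔ ρ < 1: YES
Spare capacity = cμ − λ = 42.08 − 36.11 = 5.97/hr

Final: ρ = 0.8581; stable; margin = 5.97/hr


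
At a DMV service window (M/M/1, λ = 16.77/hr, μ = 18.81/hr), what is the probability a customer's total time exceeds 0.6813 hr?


W ~ Exponential(μ−λ) for M/M/1.
μ − λ = 18.81 − 16.77 = 2.0400
P(W > t) = e^{−(μ−λ)t} = e^{−1.3899} = 0.249112

Final: 0.249112


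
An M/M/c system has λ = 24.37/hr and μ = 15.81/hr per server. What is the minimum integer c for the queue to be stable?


Stability requires cμ > λ ⇔ c > λ/μ.
λ/μ = 24.37/15.81 = 1.5414
Minimum integer c = ⌊1.5414⌋ + 1 = 2
Check: 2·15.81 = 31.62 > 24.37, while 1·15.81 = 15.81 ≤ 24.37

Final: 2 servers


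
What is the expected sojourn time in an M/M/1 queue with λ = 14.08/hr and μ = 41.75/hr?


W = 1/(μ−λ) = 1/(41.75 − 14.08) = 1/27.67 = 0.03614 hr

Final: 0.03614 hr


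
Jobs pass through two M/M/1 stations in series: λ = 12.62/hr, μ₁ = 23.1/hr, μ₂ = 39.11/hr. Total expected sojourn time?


Each node sees arrival rate λ = 12.62/hr (tandem ⇒ throughput preserved).
W₁ = 1/(μ₁−λ) = 1/(23.1−12.62) = 0.09542 hr
W₂ = 1/(μ₂−λ) = 1/(39.11−12.62) = 0.03775 hr
W_total = W₁ + W₂ = 0.09542 + 0.03775 = 0.13317 hr

Final: 0.13317 hr


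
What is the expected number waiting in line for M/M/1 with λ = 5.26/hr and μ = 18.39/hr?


ρ = 5.26/18.39 = 0.2860
Lq = ρ²/(1−ρ) = 0.08181/0.7140 = 0.1146

Final: 0.1146


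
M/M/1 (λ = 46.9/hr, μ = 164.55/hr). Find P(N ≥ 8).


ρ = 46.9/164.55 = 0.2850
P(N ≥ n) = ρ^n = 0.2850^8 = 0.00004355

Final: 0.00004355


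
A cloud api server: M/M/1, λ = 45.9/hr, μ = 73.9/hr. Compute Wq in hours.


ρ = 45.9/73.9 = 0.6211
Wq = ρ/(μ−λ) = 0.6211/(73.9 − 45.9) = 0.6211/28.00 = 0.02218 hr

Final: 0.02218 hr


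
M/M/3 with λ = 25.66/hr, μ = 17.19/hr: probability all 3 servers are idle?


a = λ/μ = 25.66/17.19 = 1.4927; ρ = a/c = 0.4976
Σ_{k=0}^{2} a^k/k! (terms k=0..2) = 1.00000 + 1.49273 + 1.11412 = 3.60685
Tail: a^3/(3!(1−ρ)) = 3.32615/(6·0.5024) = 1.10337
P₀ = 1/(3.60685 + 1.10337) = 1/4.71022 = 0.212304

Final: 0.212304


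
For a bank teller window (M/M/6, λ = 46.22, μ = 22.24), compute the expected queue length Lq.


a = λ/μ = 2.0782; ρ = a/6 = 0.3464
P₀ = 0.124917
Lq = P₀·a^c·ρ / (c!·(1−ρ)²) = 0.124917·80.56955·0.3464/(720·0.42723)
= 0.01133

Final: 0.01133


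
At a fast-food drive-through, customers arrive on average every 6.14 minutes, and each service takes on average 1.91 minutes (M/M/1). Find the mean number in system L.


λ = 60/6.14 = 9.7720 /hr
μ = 60/1.91 = 31.4136 /hr
ρ = λ/μ = 9.7720/31.4136 = 0.3111
L = ρ/(1−ρ) = 0.3111/0.6889 = 0.4515

Final: 0.4515


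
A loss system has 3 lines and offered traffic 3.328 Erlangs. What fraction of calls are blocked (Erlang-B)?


B(c,a) = (a^c/c!) / Σ_{k=0}^{c} a^k/k!
a^3/3! = 6.143257
Σ terms (k=0..3): 1.00000 + 3.32800 + 5.53779 + 6.14326 = 16.009049
B = 6.143257/16.009049 = 0.383737

Final: 0.383737


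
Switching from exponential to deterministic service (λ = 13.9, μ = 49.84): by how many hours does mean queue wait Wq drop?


ρ = 13.9/49.84 = 0.2789
Wq(M/M/1) = ρ/(μ−λ) = 0.2789/35.94 = 0.007760 hr
Wq(M/D/1) = ρ/(2(μ−λ)) = 0.003880 hr
Savings = 0.007760 − 0.003880 = 0.003880 hr

Final: 0.003880 hr


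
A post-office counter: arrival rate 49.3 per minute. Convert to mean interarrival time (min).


Mean interarrival time = 1/λ = 1/49.3 minute = 0.02028 minute
In minutes: 0.02028 × 1 = 0.02028 min

Final: 0.02028 min


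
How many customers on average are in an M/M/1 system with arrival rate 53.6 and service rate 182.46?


ρ = λ/μ = 53.6/182.46 = 0.2938
L = ρ/(1−ρ) = 0.2938/(1 − 0.2938) = 0.2938/0.7062 = 0.4160

Final: 0.4160


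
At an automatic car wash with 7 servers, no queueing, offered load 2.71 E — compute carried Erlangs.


B(7,2.71) = 0.014268 (Erlang-B)
Carried load = a(1 − B) = 2.71·(1 − 0.014268) = 2.71·0.985732 = 2.6713 E

Final: 2.6713 Erlangs


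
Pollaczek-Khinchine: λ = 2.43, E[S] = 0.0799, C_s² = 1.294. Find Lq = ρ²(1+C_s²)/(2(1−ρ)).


ρ = λ·E[S] = 2.43·0.0799 = 0.1942
Lq = ρ²(1+C_s²)/(2(1−ρ)) = 0.03770·(1+1.294)/(2·0.8058)
= 0.03770·2.2940/1.6117 = 0.05366

Final: 0.05366


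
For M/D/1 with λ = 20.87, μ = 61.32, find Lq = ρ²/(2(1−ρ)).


ρ = 20.87/61.32 = 0.3403
M/D/1: Lq = ρ²/(2(1−ρ)) = 0.1158/(2·0.6597) = 0.08780

Final: 0.08780


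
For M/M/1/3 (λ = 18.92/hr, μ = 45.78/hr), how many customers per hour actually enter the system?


ρ = 0.4133; P_K = (1−ρ)ρ^3/(1−ρ^4) = 0.042660
λ_eff = λ(1 − P_K) = 18.92·(1 − 0.042660) = 18.92·0.957340 = 18.1129 /hr

Final: 18.1129 /hr


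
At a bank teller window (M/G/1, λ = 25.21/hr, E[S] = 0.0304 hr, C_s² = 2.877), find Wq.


ρ = λ·E[S] = 25.21·0.0304 = 0.7664
E[S²] = E[S]²(1+C_s²) = 0.0304²·(1+2.877) = 0.003583
Wq = λ·E[S²]/(2(1−ρ)) = 25.21·0.003583/(2·0.2336) = 0.19332 hr

Final: 0.19332 hr


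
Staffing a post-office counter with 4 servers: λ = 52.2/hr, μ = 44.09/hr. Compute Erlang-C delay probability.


a = λ/μ = 1.1839; ρ = a/4 = 0.2960
P₀ = 0.305094 (from M/M/c formula)
C(c,a) = [a^c/(c!(1−ρ))]·P₀ = [1.96481/(24·0.7040)]·0.305094
= 0.11629·0.305094 = 0.035478

Final: 0.035478


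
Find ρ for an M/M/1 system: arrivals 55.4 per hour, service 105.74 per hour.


ρ = λ/μ = 55.4/105.74 = 0.5239

Final: 0.5239


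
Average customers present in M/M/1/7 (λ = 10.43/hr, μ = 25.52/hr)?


ρ = 10.43/25.52 = 0.4087
L = ρ[1 − (K+1)ρ^K + Kρ^(K+1)] / [(1−ρ)(1−ρ^(K+1))]
Numerator: 0.4087·(1 − 8·0.001905 + 7·0.0007784) = 0.404699
Denominator: (0.5913)·(0.999222) = 0.590841
L = 0.404699/0.590841 = 0.6850

Final: 0.6850


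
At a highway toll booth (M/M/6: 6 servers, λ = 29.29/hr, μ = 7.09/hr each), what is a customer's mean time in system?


a = 4.1312; ρ = 0.6885; P₀ = 0.014338
Lq = P₀·a^c·ρ/(c!(1−ρ)²) = 0.70255
Wq = Lq/λ = 0.70255/29.29 = 0.02399 hr
W = Wq + 1/μ = 0.02399 + 0.14104 = 0.16503 hr

Final: 0.16503 hr


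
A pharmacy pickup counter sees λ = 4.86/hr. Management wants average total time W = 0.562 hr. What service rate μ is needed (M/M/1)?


W = 1/(μ−λ) ⇒ μ − λ = 1/W = 1/0.562 = 1.7794
μ = λ + 1/W = 4.86 + 1.7794 = 6.6394 per hr

Final: 6.6394 /hr


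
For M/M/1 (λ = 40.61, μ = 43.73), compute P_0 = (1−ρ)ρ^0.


ρ = 40.61/43.73 = 0.9287
P_n = (1−ρ)·ρ^n = (1 − 0.9287)·0.9287^0 = 0.07135·1.000000 = 0.071347

Final: 0.071347


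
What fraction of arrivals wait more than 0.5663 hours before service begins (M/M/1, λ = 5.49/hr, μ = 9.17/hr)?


ρ = 5.49/9.17 = 0.5987
P(Wq > t) = ρ·e^{−(μ−λ)t} = 0.5987·e^{−2.0840}
= 0.5987·0.124433 = 0.074497

Final: 0.074497


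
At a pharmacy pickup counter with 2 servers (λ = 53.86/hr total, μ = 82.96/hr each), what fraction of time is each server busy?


ρ = λ/(cμ) = 53.86/(2·82.96) = 53.86/165.92 = 0.3246

Final: 0.3246


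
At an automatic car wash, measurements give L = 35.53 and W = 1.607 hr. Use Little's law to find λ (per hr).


λ = L/W = 35.53/1.607 = 22.1095 /hr

Final: 22.1095 /hr


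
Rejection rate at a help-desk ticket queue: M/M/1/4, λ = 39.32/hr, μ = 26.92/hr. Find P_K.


ρ = λ/μ = 39.32/26.92 = 1.4606
P_K = (1−ρ)ρ^K/(1−ρ^(K+1)) = (-0.4606·4.551492)/(1 − 6.648019)
= -2.096527/-5.648019 = 0.371197

Final: 0.371197


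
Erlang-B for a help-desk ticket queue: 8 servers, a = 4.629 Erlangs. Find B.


B(c,a) = (a^c/c!) / Σ_{k=0}^{c} a^k/k!
a^8/8! = 5.228498
Σ terms (k=0..8): 1.00000 + 4.62900 + 10.71382 + 16.53143 + 19.13099 + 17.71147 + 13.66440 + 9.03607 + 5.22850 = 97.645681
B = 5.228498/97.645681 = 0.053546

Final: 0.053546


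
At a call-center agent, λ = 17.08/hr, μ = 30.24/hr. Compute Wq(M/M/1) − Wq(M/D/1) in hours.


ρ = 17.08/30.24 = 0.5648
Wq(M/M/1) = ρ/(μ−λ) = 0.5648/13.16 = 0.04292 hr
Wq(M/D/1) = ρ/(2(μ−λ)) = 0.02146 hr
Savings = 0.04292 − 0.02146 = 0.02146 hr

Final: 0.02146 hr


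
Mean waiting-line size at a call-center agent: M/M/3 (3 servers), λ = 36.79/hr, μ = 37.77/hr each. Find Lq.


a = λ/μ = 0.9741; ρ = a/3 = 0.3247
P₀ = 0.373619
Lq = P₀·a^c·ρ / (c!·(1−ρ)²) = 0.373619·0.92416·0.3247/(6·0.45605)
= 0.04097

Final: 0.04097


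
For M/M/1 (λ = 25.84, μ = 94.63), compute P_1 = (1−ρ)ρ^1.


ρ = 25.84/94.63 = 0.2731
P_n = (1−ρ)·ρ^n = (1 − 0.2731)·0.2731^1 = 0.7269·0.273064 = 0.198500

Final: 0.198500


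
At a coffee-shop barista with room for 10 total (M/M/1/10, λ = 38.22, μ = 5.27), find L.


ρ = 38.22/5.27 = 7.2524
L = ρ[1 − (K+1)ρ^K + Kρ^(K+1)] / [(1−ρ)(1−ρ^(K+1))]
Numerator: 7.2524·(1 − 11·402532244.667189 + 10·2919313546.713462) = 179607026810.080841
Denominator: (-6.2524)·(-2919313545.713462) = 18252634028.701820
L = 179607026810.080841/18252634028.701820 = 9.8401

Final: 9.8401


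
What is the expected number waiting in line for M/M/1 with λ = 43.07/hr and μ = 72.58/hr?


ρ = 43.07/72.58 = 0.5934
Lq = ρ²/(1−ρ) = 0.3521/0.4066 = 0.8661

Final: 0.8661


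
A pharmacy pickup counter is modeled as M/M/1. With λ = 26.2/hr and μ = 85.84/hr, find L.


ρ = λ/μ = 26.2/85.84 = 0.3052
L = ρ/(1−ρ) = 0.3052/(1 − 0.3052) = 0.3052/0.6948 = 0.4393

Final: 0.4393


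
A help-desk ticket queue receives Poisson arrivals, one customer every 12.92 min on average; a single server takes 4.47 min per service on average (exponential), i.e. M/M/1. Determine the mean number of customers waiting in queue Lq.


λ = 60/12.92 = 4.6440 /hr
μ = 60/4.47 = 13.4228 /hr
ρ = λ/μ = 4.6440/13.4228 = 0.3460
Lq = ρ²/(1−ρ) = 0.1197/0.6540 = 0.1830

Final: 0.1830
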